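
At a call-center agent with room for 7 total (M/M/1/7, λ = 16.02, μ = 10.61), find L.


ρ = 16.02/10.61 = 1.5099
L = ρ[1 − (K+1)ρ^K + Kρ^(K+1)] / [(1−ρ)(1−ρ^(K+1))]
Numerator: 1.5099·(1 − 8·17.890806 + 7·27.013262) = 70.914374
Denominator: (-0.5099)·(-26.013262) = 13.264066
L = 70.914374/13.264066 = 5.3464

Final: 5.3464


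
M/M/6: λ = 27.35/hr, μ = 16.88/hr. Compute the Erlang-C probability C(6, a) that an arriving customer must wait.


a = λ/μ = 1.6203; ρ = a/6 = 0.2700
P₀ = 0.197767 (from M/M/c formula)
C(c,a) = [a^c/(c!(1−ρ))]·P₀ = [18.09295/(720·0.7300)]·0.197767
= 0.03443·0.197767 = 0.006808

Final: 0.006808


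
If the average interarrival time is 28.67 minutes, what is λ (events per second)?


λ = 1/(interarrival time) in consistent units.
1 second = 0.0166667 min, so λ = 0.0166667/28.67 = 0.0005813 per second

Final: 0.0005813 /sec


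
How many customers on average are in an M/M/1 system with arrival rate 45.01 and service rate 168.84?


ρ = λ/μ = 45.01/168.84 = 0.2666
L = ρ/(1−ρ) = 0.2666/(1 − 0.2666) = 0.2666/0.7334 = 0.3635

Final: 0.3635


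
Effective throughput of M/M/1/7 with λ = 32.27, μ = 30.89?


ρ = 1.0447; P_K = (1−ρ)ρ^7/(1−ρ^8) = 0.144933
λ_eff = λ(1 − P_K) = 32.27·(1 − 0.144933) = 32.27·0.855067 = 27.5930 /hr

Final: 27.5930 /hr


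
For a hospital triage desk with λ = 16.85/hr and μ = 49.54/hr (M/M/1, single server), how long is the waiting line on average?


ρ = 16.85/49.54 = 0.3401
Lq = ρ²/(1−ρ) = 0.1157/0.6599 = 0.1753

Final: 0.1753


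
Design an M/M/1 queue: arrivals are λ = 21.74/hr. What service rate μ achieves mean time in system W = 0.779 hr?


W = 1/(μ−λ) ⇒ μ − λ = 1/W = 1/0.779 = 1.2837
μ = λ + 1/W = 21.74 + 1.2837 = 23.0237 per hr

Final: 23.0237 /hr


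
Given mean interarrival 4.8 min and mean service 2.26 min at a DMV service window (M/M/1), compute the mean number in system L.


λ = 60/4.8 = 12.5000 /hr
μ = 60/2.26 = 26.5487 /hr
ρ = λ/μ = 12.5000/26.5487 = 0.4708
L = ρ/(1−ρ) = 0.4708/0.5292 = 0.8898

Final: 0.8898


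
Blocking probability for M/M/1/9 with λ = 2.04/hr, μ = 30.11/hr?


ρ = λ/μ = 2.04/30.11 = 0.06775
P_K = (1−ρ)ρ^K/(1−ρ^(K+1)) = (0.9322·3.008e-11)/(1 − 2.038e-12)
= 2.804e-11/1.000000 = 2.804e-11

Final: 2.804e-11


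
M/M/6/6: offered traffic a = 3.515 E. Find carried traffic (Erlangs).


B(6,3.515) = 0.083471 (Erlang-B)
Carried load = a(1 − B) = 3.515·(1 − 0.083471) = 3.515·0.916529 = 3.2216 E

Final: 3.2216 Erlangs


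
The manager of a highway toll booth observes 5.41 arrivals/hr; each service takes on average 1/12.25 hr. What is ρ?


ρ = λ/μ = 5.41/12.25 = 0.4416

Final: 0.4416


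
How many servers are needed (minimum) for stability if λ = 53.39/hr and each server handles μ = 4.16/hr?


Stability requires cμ > λ ⇔ c > λ/μ.
λ/μ = 53.39/4.16 = 12.8341
Minimum integer c = ⌊12.8341⌋ + 1 = 13
Check: 13·4.16 = 54.08 > 53.39, while 12·4.16 = 49.92 ≤ 53.39

Final: 13 servers


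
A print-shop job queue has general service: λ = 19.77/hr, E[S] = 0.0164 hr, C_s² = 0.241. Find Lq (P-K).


ρ = λ·E[S] = 19.77·0.0164 = 0.3242
Lq = ρ²(1+C_s²)/(2(1−ρ)) = 0.1051·(1+0.241)/(2·0.6758)
= 0.1051·1.2410/1.3515 = 0.09653

Final: 0.09653


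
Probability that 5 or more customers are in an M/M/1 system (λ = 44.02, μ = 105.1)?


ρ = 44.02/105.1 = 0.4188
P(N ≥ n) = ρ^n = 0.4188^5 = 0.012890

Final: 0.012890


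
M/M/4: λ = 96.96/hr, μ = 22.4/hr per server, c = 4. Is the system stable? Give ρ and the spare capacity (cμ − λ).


Total capacity cμ = 4·22.4 = 89.60/hr
ρ = λ/(cμ) = 96.96/89.60 = 1.0821
Stable ⇔ ρ < 1: NO
Spare capacity = cμ − λ = 89.60 − 96.96 = -7.36/hr

Final: ρ = 1.0821; unstable; margin = -7.36/hr


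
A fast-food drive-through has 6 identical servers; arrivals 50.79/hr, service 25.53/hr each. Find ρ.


ρ = λ/(cμ) = 50.79/(6·25.53) = 50.79/153.18 = 0.3316

Final: 0.3316


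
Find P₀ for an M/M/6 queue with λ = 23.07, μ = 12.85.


a = λ/μ = 23.07/12.85 = 1.7953; ρ = a/c = 0.2992
Σ_{k=0}^{5} a^k/k! (terms k=0..5) = 1.00000 + 1.79533 + 1.61161 + 0.96446 + 0.43288 + 0.15543 = 5.95970
Tail: a^6/(6!(1−ρ)) = 33.48627/(720·0.7008) = 0.06637
P₀ = 1/(5.95970 + 0.06637) = 1/6.02607 = 0.165946

Final: 0.165946


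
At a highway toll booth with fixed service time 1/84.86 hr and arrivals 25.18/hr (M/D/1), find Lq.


ρ = 25.18/84.86 = 0.2967
M/D/1: Lq = ρ²/(2(1−ρ)) = 0.08805/(2·0.7033) = 0.06260

Final: 0.06260


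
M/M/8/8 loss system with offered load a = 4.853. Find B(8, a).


B(c,a) = (a^c/c!) / Σ_{k=0}^{c} a^k/k!
a^8/8! = 7.630655
Σ terms (k=0..8): 1.00000 + 4.85300 + 11.77580 + 19.04933 + 23.11160 + 22.43211 + 18.14384 + 12.57887 + 7.63065 = 120.575204
B = 7.630655/120.575204 = 0.063285

Final: 0.063285


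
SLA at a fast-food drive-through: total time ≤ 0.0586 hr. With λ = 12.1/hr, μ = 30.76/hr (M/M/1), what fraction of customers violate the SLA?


W ~ Exponential(μ−λ) for M/M/1.
μ − λ = 30.76 − 12.1 = 18.6600
P(W > t) = e^{−(μ−λ)t} = e^{−1.0935} = 0.335050

Final: 0.335050


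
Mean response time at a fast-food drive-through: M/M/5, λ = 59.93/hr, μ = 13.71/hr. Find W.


a = 4.3713; ρ = 0.8743; P₀ = 0.006674
Lq = P₀·a^c·ρ/(c!(1−ρ)²) = 4.90795
Wq = Lq/λ = 4.90795/59.93 = 0.08189 hr
W = Wq + 1/μ = 0.08189 + 0.07294 = 0.15483 hr

Final: 0.15483 hr


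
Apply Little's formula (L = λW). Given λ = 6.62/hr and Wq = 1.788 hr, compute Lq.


Lq = λWq = 6.62·1.788 = 11.8366

Final: 11.8366


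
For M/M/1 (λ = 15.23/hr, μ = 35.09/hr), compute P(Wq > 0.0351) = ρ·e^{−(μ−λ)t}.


ρ = 15.23/35.09 = 0.4340
P(Wq > t) = ρ·e^{−(μ−λ)t} = 0.4340·e^{−0.6971}
= 0.4340·0.498034 = 0.216160

Final: 0.216160


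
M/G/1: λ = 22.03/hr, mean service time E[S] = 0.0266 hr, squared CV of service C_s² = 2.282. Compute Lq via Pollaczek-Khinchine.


ρ = λ·E[S] = 22.03·0.0266 = 0.5860
Lq = ρ²(1+C_s²)/(2(1−ρ)) = 0.3434·(1+2.282)/(2·0.4140)
= 0.3434·3.2820/0.8280 = 1.36113

Final: 1.36113


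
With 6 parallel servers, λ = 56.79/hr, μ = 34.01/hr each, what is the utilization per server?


ρ = λ/(cμ) = 56.79/(6·34.01) = 56.79/204.06 = 0.2783

Final: 0.2783


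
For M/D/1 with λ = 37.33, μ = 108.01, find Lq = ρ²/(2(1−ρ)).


ρ = 37.33/108.01 = 0.3456
M/D/1: Lq = ρ²/(2(1−ρ)) = 0.1195/(2·0.6544) = 0.09127

Final: 0.09127


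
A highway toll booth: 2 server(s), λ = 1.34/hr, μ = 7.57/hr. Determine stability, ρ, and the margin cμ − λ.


Total capacity cμ = 2·7.57 = 15.14/hr
ρ = λ/(cμ) = 1.34/15.14 = 0.08851
Stable ⇔ ρ < 1: YES
Spare capacity = cμ − λ = 15.14 − 1.34 = 13.80/hr

Final: ρ = 0.08851; stable; margin = 13.80/hr


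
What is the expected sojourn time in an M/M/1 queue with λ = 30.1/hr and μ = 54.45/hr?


W = 1/(μ−λ) = 1/(54.45 − 30.1) = 1/24.35 = 0.04107 hr

Final: 0.04107 hr


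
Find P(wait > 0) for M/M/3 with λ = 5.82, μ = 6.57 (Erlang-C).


a = λ/μ = 0.8858; ρ = a/3 = 0.2953
P₀ = 0.409399 (from M/M/c formula)
C(c,a) = [a^c/(c!(1−ρ))]·P₀ = [0.69514/(6·0.7047)]·0.409399
= 0.16440·0.409399 = 0.067306

Final: 0.067306


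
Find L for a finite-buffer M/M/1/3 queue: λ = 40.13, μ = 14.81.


ρ = 40.13/14.81 = 2.7097
L = ρ[1 − (K+1)ρ^K + Kρ^(K+1)] / [(1−ρ)(1−ρ^(K+1))]
Numerator: 2.7097·(1 − 4·19.894925 + 3·53.908395) = 225.295637
Denominator: (-1.7097)·(-52.908395) = 90.455136
L = 225.295637/90.455136 = 2.4907

Final: 2.4907


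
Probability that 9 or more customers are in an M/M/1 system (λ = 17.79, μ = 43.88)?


ρ = 17.79/43.88 = 0.4054
P(N ≥ n) = ρ^n = 0.4054^9 = 0.0002959

Final: 0.0002959


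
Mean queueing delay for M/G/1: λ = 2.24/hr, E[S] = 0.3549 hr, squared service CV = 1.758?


ρ = λ·E[S] = 2.24·0.3549 = 0.7950
E[S²] = E[S]²(1+C_s²) = 0.3549²·(1+1.758) = 0.347381
Wq = λ·E[S²]/(2(1−ρ)) = 2.24·0.347381/(2·0.2050) = 1.89767 hr

Final: 1.89767 hr


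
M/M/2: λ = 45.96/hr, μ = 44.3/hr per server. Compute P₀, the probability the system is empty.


a = λ/μ = 45.96/44.3 = 1.0375; ρ = a/c = 0.5187
Σ_{k=0}^{1} a^k/k! (terms k=0..1) = 1.00000 + 1.03747 = 2.03747
Tail: a^2/(2!(1−ρ)) = 1.07635/(2·0.4813) = 1.11825
P₀ = 1/(2.03747 + 1.11825) = 1/3.15572 = 0.316885

Final: 0.316885


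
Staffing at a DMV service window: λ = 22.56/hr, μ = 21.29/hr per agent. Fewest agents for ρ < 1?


Stability requires cμ > λ ⇔ c > λ/μ.
λ/μ = 22.56/21.29 = 1.0597
Minimum integer c = ⌊1.0597⌋ + 1 = 2
Check: 2·21.29 = 42.58 > 22.56, while 1·21.29 = 21.29 ≤ 22.56

Final: 2 servers


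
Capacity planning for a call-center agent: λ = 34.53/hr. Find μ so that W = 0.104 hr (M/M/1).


W = 1/(μ−λ) ⇒ μ − λ = 1/W = 1/0.104 = 9.6154
μ = λ + 1/W = 34.53 + 9.6154 = 44.1454 per hr

Final: 44.1454 /hr


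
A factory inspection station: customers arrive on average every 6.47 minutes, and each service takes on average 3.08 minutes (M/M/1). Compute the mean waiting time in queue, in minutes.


λ = 60/6.47 = 9.2736 /hr
μ = 60/3.08 = 19.4805 /hr
ρ = λ/μ = 9.2736/19.4805 = 0.4760
Wq = ρ/(μ−λ) = 0.4760/(19.4805−9.2736) = 0.04664 hr
In minutes: 0.04664·60 = 2.798 min

Final: 2.798 min


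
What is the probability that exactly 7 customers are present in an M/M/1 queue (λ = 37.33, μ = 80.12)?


ρ = 37.33/80.12 = 0.4659
P_n = (1−ρ)·ρ^n = (1 − 0.4659)·0.4659^7 = 0.5341·0.004767 = 0.002546

Final: 0.002546


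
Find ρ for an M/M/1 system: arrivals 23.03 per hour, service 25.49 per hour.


ρ = λ/μ = 23.03/25.49 = 0.9035

Final: 0.9035


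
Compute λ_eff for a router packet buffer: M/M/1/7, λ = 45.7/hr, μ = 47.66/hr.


ρ = 0.9589; P_K = (1−ρ)ρ^7/(1−ρ^8) = 0.107416
λ_eff = λ(1 − P_K) = 45.7·(1 − 0.107416) = 45.7·0.892584 = 40.7911 /hr

Final: 40.7911 /hr


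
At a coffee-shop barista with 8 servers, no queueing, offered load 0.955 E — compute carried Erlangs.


B(8,0.955) = 0.000006603 (Erlang-B)
Carried load = a(1 − B) = 0.955·(1 − 0.000006603) = 0.955·0.999993 = 0.9550 E

Final: 0.9550 Erlangs


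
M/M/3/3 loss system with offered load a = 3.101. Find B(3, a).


B(c,a) = (a^c/c!) / Σ_{k=0}^{c} a^k/k!
a^3/3! = 4.969973
Σ terms (k=0..3): 1.00000 + 3.10100 + 4.80810 + 4.96997 = 13.879074
B = 4.969973/13.879074 = 0.358091

Final: 0.358091


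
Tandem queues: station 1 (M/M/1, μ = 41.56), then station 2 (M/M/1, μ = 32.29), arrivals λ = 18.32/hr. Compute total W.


Each node sees arrival rate λ = 18.32/hr (tandem ⇒ throughput preserved).
W₁ = 1/(μ₁−λ) = 1/(41.56−18.32) = 0.04303 hr
W₂ = 1/(μ₂−λ) = 1/(32.29−18.32) = 0.07158 hr
W_total = W₁ + W₂ = 0.04303 + 0.07158 = 0.11461 hr

Final: 0.11461 hr


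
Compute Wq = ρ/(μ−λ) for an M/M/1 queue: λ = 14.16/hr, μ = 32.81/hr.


ρ = 14.16/32.81 = 0.4316
Wq = ρ/(μ−λ) = 0.4316/(32.81 − 14.16) = 0.4316/18.65 = 0.02314 hr

Final: 0.02314 hr


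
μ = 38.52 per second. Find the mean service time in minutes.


Mean service time = 1/μ = 1/38.52 second = 0.02596 second
In minutes: 0.02596 × 0.0166667 = 0.0004327 min

Final: 0.0004327 min


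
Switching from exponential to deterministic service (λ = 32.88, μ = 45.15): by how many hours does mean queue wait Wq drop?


ρ = 32.88/45.15 = 0.7282
Wq(M/M/1) = ρ/(μ−λ) = 0.7282/12.27 = 0.05935 hr
Wq(M/D/1) = ρ/(2(μ−λ)) = 0.02968 hr
Savings = 0.05935 − 0.02968 = 0.02968 hr

Final: 0.02968 hr


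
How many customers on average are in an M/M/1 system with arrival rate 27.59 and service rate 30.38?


ρ = λ/μ = 27.59/30.38 = 0.9082
L = ρ/(1−ρ) = 0.9082/(1 − 0.9082) = 0.9082/0.09184 = 9.8889

Final: 9.8889


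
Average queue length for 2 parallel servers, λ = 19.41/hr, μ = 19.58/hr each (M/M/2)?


a = λ/μ = 0.9913; ρ = a/2 = 0.4957
P₀ = 0.337203
Lq = P₀·a^c·ρ / (c!·(1−ρ)²) = 0.337203·0.98271·0.4957/(2·0.25436)
= 0.32287

Final: 0.32287


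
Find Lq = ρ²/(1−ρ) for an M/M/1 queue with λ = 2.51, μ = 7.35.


ρ = 2.51/7.35 = 0.3415
Lq = ρ²/(1−ρ) = 0.1166/0.6585 = 0.1771

Final: 0.1771


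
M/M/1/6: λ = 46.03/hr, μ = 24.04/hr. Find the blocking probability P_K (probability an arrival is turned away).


ρ = λ/μ = 46.03/24.04 = 1.9147
P_K = (1−ρ)ρ^K/(1−ρ^(K+1)) = (-0.9147·49.276411)/(1 − 94.350799)
= -45.074388/-93.350799 = 0.482850

Final: 0.482850


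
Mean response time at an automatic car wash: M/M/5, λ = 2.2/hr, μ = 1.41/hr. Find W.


a = 1.5603; ρ = 0.3121; P₀ = 0.209662
Lq = P₀·a^c·ρ/(c!(1−ρ)²) = 0.01065
Wq = Lq/λ = 0.01065/2.2 = 0.004842 hr
W = Wq + 1/μ = 0.004842 + 0.70922 = 0.71406 hr

Final: 0.71406 hr


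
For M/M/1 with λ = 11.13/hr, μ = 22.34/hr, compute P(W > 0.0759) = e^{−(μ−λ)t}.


W ~ Exponential(μ−λ) for M/M/1.
μ − λ = 22.34 − 11.13 = 11.2100
P(W > t) = e^{−(μ−λ)t} = e^{−0.8508} = 0.427056

Final: 0.427056


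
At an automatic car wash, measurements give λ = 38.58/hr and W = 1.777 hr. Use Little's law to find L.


L = λW = 38.58·1.777 = 68.5567

Final: 68.5567


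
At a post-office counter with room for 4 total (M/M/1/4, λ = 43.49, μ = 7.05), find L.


ρ = 43.49/7.05 = 6.1688
L = ρ[1 − (K+1)ρ^K + Kρ^(K+1)] / [(1−ρ)(1−ρ^(K+1))]
Numerator: 6.1688·(1 − 5·1448.108700 + 4·8933.084732) = 175766.194775
Denominator: (-5.1688)·(-8932.084732) = 46168.108884
L = 175766.194775/46168.108884 = 3.8071

Final: 3.8071


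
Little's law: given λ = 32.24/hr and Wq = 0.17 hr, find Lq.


Lq = λWq = 32.24·0.17 = 5.4808

Final: 5.4808


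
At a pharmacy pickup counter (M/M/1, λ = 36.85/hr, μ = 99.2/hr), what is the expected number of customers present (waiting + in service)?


ρ = λ/μ = 36.85/99.2 = 0.3715
L = ρ/(1−ρ) = 0.3715/(1 − 0.3715) = 0.3715/0.6285 = 0.5910

Final: 0.5910


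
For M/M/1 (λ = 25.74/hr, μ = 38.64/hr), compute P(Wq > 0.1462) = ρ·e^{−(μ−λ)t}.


ρ = 25.74/38.64 = 0.6661
P(Wq > t) = ρ·e^{−(μ−λ)t} = 0.6661·e^{−1.8860}
= 0.6661·0.151680 = 0.101042

Final: 0.101042


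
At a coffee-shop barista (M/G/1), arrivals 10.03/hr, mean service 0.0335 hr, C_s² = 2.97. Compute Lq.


ρ = λ·E[S] = 10.03·0.0335 = 0.3360
Lq = ρ²(1+C_s²)/(2(1−ρ)) = 0.1129·(1+2.97)/(2·0.6640)
= 0.1129·3.9700/1.3280 = 0.33751

Final: 0.33751


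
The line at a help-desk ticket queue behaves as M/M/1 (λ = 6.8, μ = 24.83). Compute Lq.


ρ = 6.8/24.83 = 0.2739
Lq = ρ²/(1−ρ) = 0.07500/0.7261 = 0.1033

Final: 0.1033


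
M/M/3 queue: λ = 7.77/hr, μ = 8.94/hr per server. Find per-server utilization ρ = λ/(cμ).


ρ = λ/(cμ) = 7.77/(3·8.94) = 7.77/26.82 = 0.2897

Final: 0.2897


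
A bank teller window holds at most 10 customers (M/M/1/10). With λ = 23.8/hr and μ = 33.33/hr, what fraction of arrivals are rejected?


ρ = λ/μ = 23.8/33.33 = 0.7141
P_K = (1−ρ)ρ^K/(1−ρ^(K+1)) = (0.2859·0.034468)/(1 − 0.024613)
= 0.009855/0.975387 = 0.010104

Final: 0.010104


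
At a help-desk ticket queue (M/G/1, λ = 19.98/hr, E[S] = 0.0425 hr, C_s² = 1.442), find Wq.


ρ = λ·E[S] = 19.98·0.0425 = 0.8492
E[S²] = E[S]²(1+C_s²) = 0.0425²·(1+1.442) = 0.004411
Wq = λ·E[S²]/(2(1−ρ)) = 19.98·0.004411/(2·0.1508) = 0.29211 hr

Final: 0.29211 hr


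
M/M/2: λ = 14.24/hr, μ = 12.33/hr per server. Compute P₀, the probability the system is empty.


a = λ/μ = 14.24/12.33 = 1.1549; ρ = a/c = 0.5775
Σ_{k=0}^{1} a^k/k! (terms k=0..1) = 1.00000 + 1.15491 = 2.15491
Tail: a^2/(2!(1−ρ)) = 1.33381/(2·0.4225) = 1.57830
P₀ = 1/(2.15491 + 1.57830) = 1/3.73321 = 0.267866

Final: 0.267866


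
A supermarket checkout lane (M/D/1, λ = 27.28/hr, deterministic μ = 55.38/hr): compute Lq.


ρ = 27.28/55.38 = 0.4926
M/D/1: Lq = ρ²/(2(1−ρ)) = 0.2427/(2·0.5074) = 0.23911

Final: 0.23911


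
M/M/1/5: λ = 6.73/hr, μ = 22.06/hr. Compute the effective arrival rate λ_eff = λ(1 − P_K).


ρ = 0.3051; P_K = (1−ρ)ρ^5/(1−ρ^6) = 0.001838
λ_eff = λ(1 − P_K) = 6.73·(1 − 0.001838) = 6.73·0.998162 = 6.7176 /hr

Final: 6.7176 /hr


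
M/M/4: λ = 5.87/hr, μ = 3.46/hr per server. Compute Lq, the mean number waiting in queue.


a = λ/μ = 1.6965; ρ = a/4 = 0.4241
P₀ = 0.180217
Lq = P₀·a^c·ρ / (c!·(1−ρ)²) = 0.180217·8.28415·0.4241/(24·0.33162)
= 0.07956

Final: 0.07956


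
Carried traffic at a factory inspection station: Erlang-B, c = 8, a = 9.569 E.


B(8,9.569) = 0.317708 (Erlang-B)
Carried load = a(1 − B) = 9.569·(1 − 0.317708) = 9.569·0.682292 = 6.5289 E

Final: 6.5289 Erlangs


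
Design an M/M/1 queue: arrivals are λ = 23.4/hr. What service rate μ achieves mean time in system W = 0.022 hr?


W = 1/(μ−λ) ⇒ μ − λ = 1/W = 1/0.022 = 45.4545
μ = λ + 1/W = 23.4 + 45.4545 = 68.8545 per hr

Final: 68.8545 /hr


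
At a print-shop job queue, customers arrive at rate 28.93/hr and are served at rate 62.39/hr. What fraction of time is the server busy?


ρ = λ/μ = 28.93/62.39 = 0.4637

Final: 0.4637


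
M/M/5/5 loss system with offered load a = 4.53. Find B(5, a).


B(c,a) = (a^c/c!) / Σ_{k=0}^{c} a^k/k!
a^5/5! = 15.896802
Σ terms (k=0..5): 1.00000 + 4.53000 + 10.26045 + 15.49328 + 17.54614 + 15.89680 = 64.726670
B = 15.896802/64.726670 = 0.245599

Final: 0.245599


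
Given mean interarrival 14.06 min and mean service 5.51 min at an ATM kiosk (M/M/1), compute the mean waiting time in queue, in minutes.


λ = 60/14.06 = 4.2674 /hr
μ = 60/5.51 = 10.8893 /hr
ρ = λ/μ = 4.2674/10.8893 = 0.3919
Wq = ρ/(μ−λ) = 0.3919/(10.8893−4.2674) = 0.05918 hr
In minutes: 0.05918·60 = 3.551 min

Final: 3.551 min


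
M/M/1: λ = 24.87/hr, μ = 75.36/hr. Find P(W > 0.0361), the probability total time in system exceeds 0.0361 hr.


W ~ Exponential(μ−λ) for M/M/1.
μ − λ = 75.36 − 24.87 = 50.4900
P(W > t) = e^{−(μ−λ)t} = e^{−1.8227} = 0.161591

Final: 0.161591


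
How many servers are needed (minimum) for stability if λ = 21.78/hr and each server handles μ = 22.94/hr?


Stability requires cμ > λ ⇔ c > λ/μ.
λ/μ = 21.78/22.94 = 0.9494
Minimum integer c = ⌊0.9494⌋ + 1 = 1
Check: 1·22.94 = 22.94 > 21.78, while 0·22.94 = 0.00 ≤ 21.78

Final: 1 servers


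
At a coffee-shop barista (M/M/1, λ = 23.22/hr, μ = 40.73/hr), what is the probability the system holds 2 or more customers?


ρ = 23.22/40.73 = 0.5701
P(N ≥ n) = ρ^n = 0.5701^2 = 0.325009

Final: 0.325009


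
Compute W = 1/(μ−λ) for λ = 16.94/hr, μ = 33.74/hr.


W = 1/(μ−λ) = 1/(33.74 − 16.94) = 1/16.80 = 0.05952 hr

Final: 0.05952 hr


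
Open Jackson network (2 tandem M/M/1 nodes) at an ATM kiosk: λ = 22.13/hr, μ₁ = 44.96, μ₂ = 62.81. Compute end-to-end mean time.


Each node sees arrival rate λ = 22.13/hr (tandem ⇒ throughput preserved).
W₁ = 1/(μ₁−λ) = 1/(44.96−22.13) = 0.04380 hr
W₂ = 1/(μ₂−λ) = 1/(62.81−22.13) = 0.02458 hr
W_total = W₁ + W₂ = 0.04380 + 0.02458 = 0.06838 hr

Final: 0.06838 hr


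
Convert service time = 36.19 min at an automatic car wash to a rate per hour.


μ = 1/(service time) in consistent units.
1 hour = 60 min, so μ = 60/36.19 = 1.6579 per hour

Final: 1.6579 /hr


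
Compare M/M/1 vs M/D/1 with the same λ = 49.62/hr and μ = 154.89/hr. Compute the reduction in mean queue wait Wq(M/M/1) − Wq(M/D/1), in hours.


ρ = 49.62/154.89 = 0.3204
Wq(M/M/1) = ρ/(μ−λ) = 0.3204/105.27 = 0.003043 hr
Wq(M/D/1) = ρ/(2(μ−λ)) = 0.001522 hr
Savings = 0.003043 − 0.001522 = 0.001522 hr

Final: 0.001522 hr


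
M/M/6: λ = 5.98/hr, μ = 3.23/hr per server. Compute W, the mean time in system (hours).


a = 1.8514; ρ = 0.3086; P₀ = 0.156873
Lq = P₀·a^c·ρ/(c!(1−ρ)²) = 0.005663
Wq = Lq/λ = 0.005663/5.98 = 0.0009470 hr
W = Wq + 1/μ = 0.0009470 + 0.30960 = 0.31054 hr

Final: 0.31054 hr


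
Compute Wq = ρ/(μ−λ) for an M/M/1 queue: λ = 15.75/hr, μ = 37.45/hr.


ρ = 15.75/37.45 = 0.4206
Wq = ρ/(μ−λ) = 0.4206/(37.45 − 15.75) = 0.4206/21.70 = 0.01938 hr

Final: 0.01938 hr


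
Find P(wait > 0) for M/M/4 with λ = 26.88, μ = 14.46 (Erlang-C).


a = λ/μ = 1.8589; ρ = a/4 = 0.4647
P₀ = 0.151818 (from M/M/c formula)
C(c,a) = [a^c/(c!(1−ρ))]·P₀ = [11.94109/(24·0.5353)]·0.151818
= 0.92952·0.151818 = 0.141118

Final: 0.141118


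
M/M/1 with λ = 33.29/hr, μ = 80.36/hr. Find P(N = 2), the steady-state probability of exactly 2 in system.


ρ = 33.29/80.36 = 0.4143
P_n = (1−ρ)·ρ^n = (1 − 0.4143)·0.4143^2 = 0.5857·0.171612 = 0.100520

Final: 0.100520


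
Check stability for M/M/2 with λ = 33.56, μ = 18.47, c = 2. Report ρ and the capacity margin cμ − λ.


Total capacity cμ = 2·18.47 = 36.94/hr
ρ = λ/(cμ) = 33.56/36.94 = 0.9085
Stable ⇔ ρ < 1: YES
Spare capacity = cμ − λ = 36.94 − 33.56 = 3.38/hr

Final: ρ = 0.9085; stable; margin = 3.38/hr


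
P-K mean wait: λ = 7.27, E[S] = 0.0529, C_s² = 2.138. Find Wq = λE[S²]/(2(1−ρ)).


ρ = λ·E[S] = 7.27·0.0529 = 0.3846
E[S²] = E[S]²(1+C_s²) = 0.0529²·(1+2.138) = 0.008781
Wq = λ·E[S²]/(2(1−ρ)) = 7.27·0.008781/(2·0.6154) = 0.05187 hr

Final: 0.05187 hr


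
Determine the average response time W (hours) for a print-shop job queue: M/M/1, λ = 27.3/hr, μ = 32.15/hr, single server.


W = 1/(μ−λ) = 1/(32.15 − 27.3) = 1/4.85 = 0.2062 hr

Final: 0.2062 hr


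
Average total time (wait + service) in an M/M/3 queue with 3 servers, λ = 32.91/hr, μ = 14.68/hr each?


a = 2.2418; ρ = 0.7473; P₀ = 0.075844
Lq = P₀·a^c·ρ/(c!(1−ρ)²) = 1.66632
Wq = Lq/λ = 1.66632/32.91 = 0.05063 hr
W = Wq + 1/μ = 0.05063 + 0.06812 = 0.11875 hr

Final: 0.11875 hr


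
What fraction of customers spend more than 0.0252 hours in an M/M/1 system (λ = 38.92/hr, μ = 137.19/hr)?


W ~ Exponential(μ−λ) for M/M/1.
μ − λ = 137.19 − 38.92 = 98.2700
P(W > t) = e^{−(μ−λ)t} = e^{−2.4764} = 0.084045

Final: 0.084045


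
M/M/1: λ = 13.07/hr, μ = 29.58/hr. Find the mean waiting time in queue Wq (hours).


ρ = 13.07/29.58 = 0.4419
Wq = ρ/(μ−λ) = 0.4419/(29.58 − 13.07) = 0.4419/16.51 = 0.02676 hr

Final: 0.02676 hr


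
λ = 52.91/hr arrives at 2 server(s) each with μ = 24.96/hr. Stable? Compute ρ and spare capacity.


Total capacity cμ = 2·24.96 = 49.92/hr
ρ = λ/(cμ) = 52.91/49.92 = 1.0599
Stable ⇔ ρ < 1: NO
Spare capacity = cμ − λ = 49.92 − 52.91 = -2.99/hr

Final: ρ = 1.0599; unstable; margin = -2.99/hr


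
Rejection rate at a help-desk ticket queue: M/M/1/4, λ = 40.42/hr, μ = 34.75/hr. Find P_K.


ρ = λ/μ = 40.42/34.75 = 1.1632
P_K = (1−ρ)ρ^K/(1−ρ^(K+1)) = (-0.1632·1.830484)/(1 − 2.129156)
= -0.298672/-1.129156 = 0.264509

Final: 0.264509


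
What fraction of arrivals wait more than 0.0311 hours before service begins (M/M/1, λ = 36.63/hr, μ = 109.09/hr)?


ρ = 36.63/109.09 = 0.3358
P(Wq > t) = ρ·e^{−(μ−λ)t} = 0.3358·e^{−2.2535}
= 0.3358·0.105030 = 0.035267

Final: 0.035267


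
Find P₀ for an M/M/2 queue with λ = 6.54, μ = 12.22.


a = λ/μ = 6.54/12.22 = 0.5352; ρ = a/c = 0.2676
Σ_{k=0}^{1} a^k/k! (terms k=0..1) = 1.00000 + 0.53519 = 1.53519
Tail: a^2/(2!(1−ρ)) = 0.28643/(2·0.7324) = 0.19554
P₀ = 1/(1.53519 + 0.19554) = 1/1.73073 = 0.577792

Final: 0.577792


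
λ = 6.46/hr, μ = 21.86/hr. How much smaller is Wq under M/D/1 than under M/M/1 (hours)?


ρ = 6.46/21.86 = 0.2955
Wq(M/M/1) = ρ/(μ−λ) = 0.2955/15.40 = 0.01919 hr
Wq(M/D/1) = ρ/(2(μ−λ)) = 0.009595 hr
Savings = 0.01919 − 0.009595 = 0.009595 hr

Final: 0.009595 hr


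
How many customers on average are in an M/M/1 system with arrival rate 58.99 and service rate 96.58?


ρ = λ/μ = 58.99/96.58 = 0.6108
L = ρ/(1−ρ) = 0.6108/(1 − 0.6108) = 0.6108/0.3892 = 1.5693

Final: 1.5693


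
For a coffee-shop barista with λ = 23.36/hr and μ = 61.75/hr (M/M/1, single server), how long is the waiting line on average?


ρ = 23.36/61.75 = 0.3783
Lq = ρ²/(1−ρ) = 0.1431/0.6217 = 0.2302

Final: 0.2302


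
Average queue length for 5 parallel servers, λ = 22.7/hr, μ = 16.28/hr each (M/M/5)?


a = λ/μ = 1.3943; ρ = a/5 = 0.2789
P₀ = 0.247729
Lq = P₀·a^c·ρ / (c!·(1−ρ)²) = 0.247729·5.27057·0.2789/(120·0.52003)
= 0.005835

Final: 0.005835


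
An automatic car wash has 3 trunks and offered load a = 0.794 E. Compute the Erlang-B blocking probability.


B(c,a) = (a^c/c!) / Σ_{k=0}^{c} a^k/k!
a^3/3! = 0.083428
Σ terms (k=0..3): 1.00000 + 0.79400 + 0.31522 + 0.08343 = 2.192646
B = 0.083428/2.192646 = 0.038049

Final: 0.038049


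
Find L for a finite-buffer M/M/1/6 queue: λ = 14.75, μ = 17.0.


ρ = 14.75/17.0 = 0.8676
L = ρ[1 − (K+1)ρ^K + Kρ^(K+1)] / [(1−ρ)(1−ρ^(K+1))]
Numerator: 0.8676·(1 − 7·0.426637 + 6·0.370170) = 0.203518
Denominator: (0.1324)·(0.629830) = 0.083360
L = 0.203518/0.083360 = 2.4414

Final: 2.4414


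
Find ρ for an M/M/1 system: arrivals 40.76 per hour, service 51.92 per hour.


ρ = λ/μ = 40.76/51.92 = 0.7851

Final: 0.7851


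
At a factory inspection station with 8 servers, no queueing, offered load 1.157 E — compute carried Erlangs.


B(8,1.157) = 0.00002504 (Erlang-B)
Carried load = a(1 − B) = 1.157·(1 − 0.00002504) = 1.157·0.999975 = 1.1570 E

Final: 1.1570 Erlangs


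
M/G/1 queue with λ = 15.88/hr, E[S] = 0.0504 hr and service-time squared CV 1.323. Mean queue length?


ρ = λ·E[S] = 15.88·0.0504 = 0.8004
Lq = ρ²(1+C_s²)/(2(1−ρ)) = 0.6406·(1+1.323)/(2·0.1996)
= 0.6406·2.3230/0.3993 = 3.72663

Final: 3.72663


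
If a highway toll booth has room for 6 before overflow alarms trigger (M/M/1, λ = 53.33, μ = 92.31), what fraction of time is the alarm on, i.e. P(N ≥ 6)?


ρ = 53.33/92.31 = 0.5777
P(N ≥ n) = ρ^n = 0.5777^6 = 0.037182

Final: 0.037182


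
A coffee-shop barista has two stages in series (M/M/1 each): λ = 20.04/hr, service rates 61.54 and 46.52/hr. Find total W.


Each node sees arrival rate λ = 20.04/hr (tandem ⇒ throughput preserved).
W₁ = 1/(μ₁−λ) = 1/(61.54−20.04) = 0.02410 hr
W₂ = 1/(μ₂−λ) = 1/(46.52−20.04) = 0.03776 hr
W_total = W₁ + W₂ = 0.02410 + 0.03776 = 0.06186 hr

Final: 0.06186 hr


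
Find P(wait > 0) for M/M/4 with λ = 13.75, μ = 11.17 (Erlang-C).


a = λ/μ = 1.2310; ρ = a/4 = 0.3077
P₀ = 0.290891 (from M/M/c formula)
C(c,a) = [a^c/(c!(1−ρ))]·P₀ = [2.29614/(24·0.6923)]·0.290891
= 0.13820·0.290891 = 0.040202

Final: 0.040202


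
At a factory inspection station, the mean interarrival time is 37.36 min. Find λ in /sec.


λ = 1/(interarrival time) in consistent units.
1 second = 0.0166667 min, so λ = 0.0166667/37.36 = 0.0004461 per second

Final: 0.0004461 /sec


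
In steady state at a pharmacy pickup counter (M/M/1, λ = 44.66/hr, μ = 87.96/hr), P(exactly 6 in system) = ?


ρ = 44.66/87.96 = 0.5077
P_n = (1−ρ)·ρ^n = (1 − 0.5077)·0.5077^6 = 0.4923·0.017132 = 0.008433

Final: 0.008433


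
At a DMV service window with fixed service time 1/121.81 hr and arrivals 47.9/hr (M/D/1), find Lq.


ρ = 47.9/121.81 = 0.3932
M/D/1: Lq = ρ²/(2(1−ρ)) = 0.1546/(2·0.6068) = 0.12743

Final: 0.12743


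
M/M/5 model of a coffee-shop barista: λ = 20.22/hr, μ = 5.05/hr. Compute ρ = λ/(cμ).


ρ = λ/(cμ) = 20.22/(5·5.05) = 20.22/25.25 = 0.8008

Final: 0.8008


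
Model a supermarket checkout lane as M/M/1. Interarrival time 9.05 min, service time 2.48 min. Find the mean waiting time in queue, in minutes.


λ = 60/9.05 = 6.6298 /hr
μ = 60/2.48 = 24.1935 /hr
ρ = λ/μ = 6.6298/24.1935 = 0.2740
Wq = ρ/(μ−λ) = 0.2740/(24.1935−6.6298) = 0.01560 hr
In minutes: 0.01560·60 = 0.9361 min

Final: 0.9361 min


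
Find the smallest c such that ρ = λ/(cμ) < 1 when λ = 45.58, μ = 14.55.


Stability requires cμ > λ ⇔ c > λ/μ.
λ/μ = 45.58/14.55 = 3.1326
Minimum integer c = ⌊3.1326⌋ + 1 = 4
Check: 4·14.55 = 58.20 > 45.58, while 3·14.55 = 43.65 ≤ 45.58

Final: 4 servers


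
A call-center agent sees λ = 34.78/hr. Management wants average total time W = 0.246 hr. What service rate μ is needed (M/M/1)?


W = 1/(μ−λ) ⇒ μ − λ = 1/W = 1/0.246 = 4.0650
μ = λ + 1/W = 34.78 + 4.0650 = 38.8450 per hr

Final: 38.8450 /hr


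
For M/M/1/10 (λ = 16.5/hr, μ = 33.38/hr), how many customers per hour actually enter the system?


ρ = 0.4943; P_K = (1−ρ)ρ^10/(1−ρ^11) = 0.0004406
λ_eff = λ(1 − P_K) = 16.5·(1 − 0.0004406) = 16.5·0.999559 = 16.4927 /hr

Final: 16.4927 /hr


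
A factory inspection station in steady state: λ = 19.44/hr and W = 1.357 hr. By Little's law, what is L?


L = λW = 19.44·1.357 = 26.3801

Final: 26.3801


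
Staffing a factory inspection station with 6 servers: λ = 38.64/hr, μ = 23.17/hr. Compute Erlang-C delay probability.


a = λ/μ = 1.6677; ρ = a/6 = 0.2779
P₀ = 0.188594 (from M/M/c formula)
C(c,a) = [a^c/(c!(1−ρ))]·P₀ = [21.51129/(720·0.7221)]·0.188594
= 0.04138·0.188594 = 0.007804

Final: 0.007804


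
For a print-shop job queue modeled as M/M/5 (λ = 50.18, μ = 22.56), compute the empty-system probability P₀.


a = λ/μ = 50.18/22.56 = 2.2243; ρ = a/c = 0.4449
Σ_{k=0}^{4} a^k/k! (terms k=0..4) = 1.00000 + 2.22429 + 2.47373 + 1.83410 + 1.01989 = 8.55202
Tail: a^5/(5!(1−ρ)) = 54.44498/(120·0.5551) = 0.81728
P₀ = 1/(8.55202 + 0.81728) = 1/9.36930 = 0.106732

Final: 0.106732


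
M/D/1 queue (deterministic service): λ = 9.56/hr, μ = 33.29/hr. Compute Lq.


ρ = 9.56/33.29 = 0.2872
M/D/1: Lq = ρ²/(2(1−ρ)) = 0.08247/(2·0.7128) = 0.05785

Final: 0.05785


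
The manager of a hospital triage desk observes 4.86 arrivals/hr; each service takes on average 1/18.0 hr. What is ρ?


ρ = λ/μ = 4.86/18.0 = 0.2700

Final: 0.2700


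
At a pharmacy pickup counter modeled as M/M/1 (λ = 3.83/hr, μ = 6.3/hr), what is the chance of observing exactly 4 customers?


ρ = 3.83/6.3 = 0.6079
P_n = (1−ρ)·ρ^n = (1 − 0.6079)·0.6079^4 = 0.3921·0.136594 = 0.053554

Final: 0.053554


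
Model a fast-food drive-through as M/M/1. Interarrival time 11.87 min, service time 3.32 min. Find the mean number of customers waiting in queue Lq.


λ = 60/11.87 = 5.0548 /hr
μ = 60/3.32 = 18.0723 /hr
ρ = λ/μ = 5.0548/18.0723 = 0.2797
Lq = ρ²/(1−ρ) = 0.07823/0.7203 = 0.1086

Final: 0.1086


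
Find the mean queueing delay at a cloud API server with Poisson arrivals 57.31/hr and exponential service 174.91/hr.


ρ = 57.31/174.91 = 0.3277
Wq = ρ/(μ−λ) = 0.3277/(174.91 − 57.31) = 0.3277/117.60 = 0.002786 hr

Final: 0.002786 hr


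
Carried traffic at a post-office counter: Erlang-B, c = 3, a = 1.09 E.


B(3,1.09) = 0.074430 (Erlang-B)
Carried load = a(1 − B) = 1.09·(1 − 0.074430) = 1.09·0.925570 = 1.0089 E

Final: 1.0089 Erlangs


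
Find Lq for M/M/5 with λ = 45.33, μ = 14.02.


a = λ/μ = 3.2332; ρ = a/5 = 0.6466
P₀ = 0.035740
Lq = P₀·a^c·ρ / (c!·(1−ρ)²) = 0.035740·353.33652·0.6466/(120·0.12486)
= 0.54502

Final: 0.54502


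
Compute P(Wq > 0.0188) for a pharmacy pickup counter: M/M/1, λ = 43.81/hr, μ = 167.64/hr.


ρ = 43.81/167.64 = 0.2613
P(Wq > t) = ρ·e^{−(μ−λ)t} = 0.2613·e^{−2.3280}
= 0.2613·0.097490 = 0.025477

Final: 0.025477


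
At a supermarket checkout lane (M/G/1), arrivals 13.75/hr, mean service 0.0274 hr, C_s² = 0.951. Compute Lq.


ρ = λ·E[S] = 13.75·0.0274 = 0.3768
Lq = ρ²(1+C_s²)/(2(1−ρ)) = 0.1419·(1+0.951)/(2·0.6232)
= 0.1419·1.9510/1.2465 = 0.22216

Final: 0.22216


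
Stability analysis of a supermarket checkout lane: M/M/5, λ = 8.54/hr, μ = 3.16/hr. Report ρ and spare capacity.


Total capacity cμ = 5·3.16 = 15.80/hr
ρ = λ/(cμ) = 8.54/15.80 = 0.5405
Stable ⇔ ρ < 1: YES
Spare capacity = cμ − λ = 15.80 − 8.54 = 7.26/hr

Final: ρ = 0.5405; stable; margin = 7.26/hr


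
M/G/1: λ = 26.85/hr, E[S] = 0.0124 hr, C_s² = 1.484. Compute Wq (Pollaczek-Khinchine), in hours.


ρ = λ·E[S] = 26.85·0.0124 = 0.3329
E[S²] = E[S]²(1+C_s²) = 0.0124²·(1+1.484) = 0.0003819
Wq = λ·E[S²]/(2(1−ρ)) = 26.85·0.0003819/(2·0.6671) = 0.007687 hr

Final: 0.007687 hr


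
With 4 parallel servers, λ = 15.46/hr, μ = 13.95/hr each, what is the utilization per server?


ρ = λ/(cμ) = 15.46/(4·13.95) = 15.46/55.80 = 0.2771

Final: 0.2771


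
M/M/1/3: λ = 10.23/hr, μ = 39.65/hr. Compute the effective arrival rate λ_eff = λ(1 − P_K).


ρ = 0.2580; P_K = (1−ρ)ρ^3/(1−ρ^4) = 0.012800
λ_eff = λ(1 − P_K) = 10.23·(1 − 0.012800) = 10.23·0.987200 = 10.0991 /hr

Final: 10.0991 /hr


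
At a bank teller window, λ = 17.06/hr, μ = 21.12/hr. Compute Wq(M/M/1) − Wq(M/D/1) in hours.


ρ = 17.06/21.12 = 0.8078
Wq(M/M/1) = ρ/(μ−λ) = 0.8078/4.06 = 0.19896 hr
Wq(M/D/1) = ρ/(2(μ−λ)) = 0.09948 hr
Savings = 0.19896 − 0.09948 = 0.09948 hr

Final: 0.09948 hr


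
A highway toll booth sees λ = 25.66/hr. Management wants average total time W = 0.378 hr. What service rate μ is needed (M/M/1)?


W = 1/(μ−λ) ⇒ μ − λ = 1/W = 1/0.378 = 2.6455
μ = λ + 1/W = 25.66 + 2.6455 = 28.3055 per hr

Final: 28.3055 /hr


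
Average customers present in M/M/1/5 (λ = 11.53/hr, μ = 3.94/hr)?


ρ = 11.53/3.94 = 2.9264
L = ρ[1 − (K+1)ρ^K + Kρ^(K+1)] / [(1−ρ)(1−ρ^(K+1))]
Numerator: 2.9264·(1 − 6·214.617646 + 5·628.056208) = 5424.294832
Denominator: (-1.9264)·(-627.056208) = 1207.958533
L = 5424.294832/1207.958533 = 4.4905

Final: 4.4905


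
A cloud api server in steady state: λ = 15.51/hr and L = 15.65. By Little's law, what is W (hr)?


W = L/λ = 15.65/15.51 = 1.0090 hr

Final: 1.0090 hr


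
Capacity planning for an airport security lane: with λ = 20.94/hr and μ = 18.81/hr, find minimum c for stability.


Stability requires cμ > λ ⇔ c > λ/μ.
λ/μ = 20.94/18.81 = 1.1132
Minimum integer c = ⌊1.1132⌋ + 1 = 2
Check: 2·18.81 = 37.62 > 20.94, while 1·18.81 = 18.81 ≤ 20.94

Final: 2 servers


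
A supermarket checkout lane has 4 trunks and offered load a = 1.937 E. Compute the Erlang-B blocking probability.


B(c,a) = (a^c/c!) / Σ_{k=0}^{c} a^k/k!
a^4/4! = 0.586553
Σ terms (k=0..4): 1.00000 + 1.93700 + 1.87598 + 1.21126 + 0.58655 = 6.610798
B = 0.586553/6.610798 = 0.088726

Final: 0.088726


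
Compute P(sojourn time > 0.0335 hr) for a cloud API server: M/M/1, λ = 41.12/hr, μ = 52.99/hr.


W ~ Exponential(μ−λ) for M/M/1.
μ − λ = 52.99 − 41.12 = 11.8700
P(W > t) = e^{−(μ−λ)t} = e^{−0.3976} = 0.671901

Final: 0.671901


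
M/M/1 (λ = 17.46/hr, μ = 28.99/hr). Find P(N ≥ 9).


ρ = 17.46/28.99 = 0.6023
P(N ≥ n) = ρ^n = 0.6023^9 = 0.010427

Final: 0.010427


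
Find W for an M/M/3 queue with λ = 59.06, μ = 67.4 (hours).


a = 0.8763; ρ = 0.2921; P₀ = 0.413465
Lq = P₀·a^c·ρ/(c!(1−ρ)²) = 0.02702
Wq = Lq/λ = 0.02702/59.06 = 0.0004576 hr
W = Wq + 1/μ = 0.0004576 + 0.01484 = 0.01529 hr

Final: 0.01529 hr


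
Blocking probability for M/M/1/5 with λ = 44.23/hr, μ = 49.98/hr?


ρ = λ/μ = 44.23/49.98 = 0.8850
P_K = (1−ρ)ρ^K/(1−ρ^(K+1)) = (0.1150·0.542755)/(1 − 0.480313)
= 0.062442/0.519687 = 0.120153

Final: 0.120153


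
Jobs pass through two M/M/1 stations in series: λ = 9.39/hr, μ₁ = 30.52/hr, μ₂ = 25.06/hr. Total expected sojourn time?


Each node sees arrival rate λ = 9.39/hr (tandem ⇒ throughput preserved).
W₁ = 1/(μ₁−λ) = 1/(30.52−9.39) = 0.04733 hr
W₂ = 1/(μ₂−λ) = 1/(25.06−9.39) = 0.06382 hr
W_total = W₁ + W₂ = 0.04733 + 0.06382 = 0.11114 hr

Final: 0.11114 hr


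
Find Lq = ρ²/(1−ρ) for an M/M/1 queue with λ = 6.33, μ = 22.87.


ρ = 6.33/22.87 = 0.2768
Lq = ρ²/(1−ρ) = 0.07661/0.7232 = 0.1059

Final: 0.1059


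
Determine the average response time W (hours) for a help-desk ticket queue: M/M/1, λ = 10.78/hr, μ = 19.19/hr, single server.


W = 1/(μ−λ) = 1/(19.19 − 10.78) = 1/8.41 = 0.1189 hr

Final: 0.1189 hr


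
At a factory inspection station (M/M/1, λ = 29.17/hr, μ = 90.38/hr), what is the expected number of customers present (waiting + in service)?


ρ = λ/μ = 29.17/90.38 = 0.3227
L = ρ/(1−ρ) = 0.3227/(1 − 0.3227) = 0.3227/0.6773 = 0.4766

Final: 0.4766


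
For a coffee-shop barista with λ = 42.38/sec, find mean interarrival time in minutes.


Mean interarrival time = 1/λ = 1/42.38 second = 0.02360 second
In minutes: 0.02360 × 0.0166667 = 0.0003933 min

Final: 0.0003933 min


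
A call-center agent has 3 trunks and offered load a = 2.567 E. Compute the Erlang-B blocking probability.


B(c,a) = (a^c/c!) / Σ_{k=0}^{c} a^k/k!
a^3/3! = 2.819203
Σ terms (k=0..3): 1.00000 + 2.56700 + 3.29474 + 2.81920 = 9.680948
B = 2.819203/9.680948 = 0.291211

Final: 0.291211


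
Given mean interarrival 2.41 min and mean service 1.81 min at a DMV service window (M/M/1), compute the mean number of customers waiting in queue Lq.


λ = 60/2.41 = 24.8963 /hr
μ = 60/1.81 = 33.1492 /hr
ρ = λ/μ = 24.8963/33.1492 = 0.7510
Lq = ρ²/(1−ρ) = 0.5641/0.2490 = 2.2656

Final: 2.2656


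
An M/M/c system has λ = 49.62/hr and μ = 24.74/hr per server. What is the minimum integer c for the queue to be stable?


Stability requires cμ > λ ⇔ c > λ/μ.
λ/μ = 49.62/24.74 = 2.0057
Minimum integer c = ⌊2.0057⌋ + 1 = 3
Check: 3·24.74 = 74.22 > 49.62, while 2·24.74 = 49.48 ≤ 49.62

Final: 3 servers


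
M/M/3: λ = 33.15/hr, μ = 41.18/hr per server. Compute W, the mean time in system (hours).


a = 0.8050; ρ = 0.2683; P₀ = 0.444870
Lq = P₀·a^c·ρ/(c!(1−ρ)²) = 0.01939
Wq = Lq/λ = 0.01939/33.15 = 0.0005848 hr
W = Wq + 1/μ = 0.0005848 + 0.02428 = 0.02487 hr

Final: 0.02487 hr


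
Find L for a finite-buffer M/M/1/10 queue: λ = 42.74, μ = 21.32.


ρ = 42.74/21.32 = 2.0047
L = ρ[1 − (K+1)ρ^K + Kρ^(K+1)] / [(1−ρ)(1−ρ^(K+1))]
Numerator: 2.0047·(1 − 11·1048.270043 + 10·2101.456924) = 19013.684405
Denominator: (-1.0047)·(-2100.456924) = 2110.308973
L = 19013.684405/2110.308973 = 9.0099

Final: 9.0099


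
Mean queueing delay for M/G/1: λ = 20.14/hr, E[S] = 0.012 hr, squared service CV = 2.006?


ρ = λ·E[S] = 20.14·0.012 = 0.2417
E[S²] = E[S]²(1+C_s²) = 0.012²·(1+2.006) = 0.0004329
Wq = λ·E[S²]/(2(1−ρ)) = 20.14·0.0004329/(2·0.7583) = 0.005748 hr

Final: 0.005748 hr


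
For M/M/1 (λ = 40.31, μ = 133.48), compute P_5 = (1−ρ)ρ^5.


ρ = 40.31/133.48 = 0.3020
P_n = (1−ρ)·ρ^n = (1 − 0.3020)·0.3020^5 = 0.6980·0.002512 = 0.001753

Final: 0.001753


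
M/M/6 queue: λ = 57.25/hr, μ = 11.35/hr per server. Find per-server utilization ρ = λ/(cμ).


ρ = λ/(cμ) = 57.25/(6·11.35) = 57.25/68.10 = 0.8407

Final: 0.8407


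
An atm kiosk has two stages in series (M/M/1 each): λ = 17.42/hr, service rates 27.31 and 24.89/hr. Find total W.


Each node sees arrival rate λ = 17.42/hr (tandem ⇒ throughput preserved).
W₁ = 1/(μ₁−λ) = 1/(27.31−17.42) = 0.10111 hr
W₂ = 1/(μ₂−λ) = 1/(24.89−17.42) = 0.13387 hr
W_total = W₁ + W₂ = 0.10111 + 0.13387 = 0.23498 hr

Final: 0.23498 hr


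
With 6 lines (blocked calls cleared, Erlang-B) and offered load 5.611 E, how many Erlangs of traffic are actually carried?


B(6,5.611) = 0.237122 (Erlang-B)
Carried load = a(1 − B) = 5.611·(1 − 0.237122) = 5.611·0.762878 = 4.2805 E

Final: 4.2805 Erlangs
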